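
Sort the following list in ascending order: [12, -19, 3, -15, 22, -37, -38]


Original list: [12, -19, 3, -15, 22, -37, -38]
Repeatedly take the smallest remaining element:
  Remaining [12, -19, 3, -15, 22, -37, -38] -> smallest is -38
  Remaining [12, -19, 3, -15, 22, -37] -> smallest is -37
  Remaining [12, -19, 3, -15, 22] -> smallest is -19
  Remaining [12, 3, -15, 22] -> smallest is -15
  Remaining [12, 3, 22] -> smallest is 3
  Remaining [12, 22] -> smallest is 12
  Remaining [22] -> smallest is 22
Collecting the picks in order gives the sorted list.
Final answer: [-38, -37, -19, -15, 3, 12, 22]


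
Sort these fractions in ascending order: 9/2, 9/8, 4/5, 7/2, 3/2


Convert to decimal for comparison:
  9/2 = 4.5
  9/8 = 1.125
  4/5 = 0.8
  7/2 = 3.5
  3/2 = 1.5
Decimals in increasing order: 0.8 < 1.125 < 1.5 < 3.5 < 4.5
Writing each back as its fraction gives the sorted order.
Final answer: 4/5, 9/8, 3/2, 7/2, 9/2


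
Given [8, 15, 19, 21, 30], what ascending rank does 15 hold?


Sort ascending: [8, 15, 19, 21, 30]
Find 15 in the sorted list.
15 is at position 2 (1-indexed).
Final answer: 2


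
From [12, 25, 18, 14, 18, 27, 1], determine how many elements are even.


Check each element:
  12 is even
  25 is odd
  18 is even
  14 is even
  18 is even
  27 is odd
  1 is odd
Evens: [12, 18, 14, 18]
Count of evens = 4
Final answer: 4


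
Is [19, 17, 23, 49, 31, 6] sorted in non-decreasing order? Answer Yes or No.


Check consecutive pairs:
  19 <= 17? False
  17 <= 23? True
  23 <= 49? True
  49 <= 31? False
  31 <= 6? False
3 consecutive pair(s) are out of order, so the list is not sorted.
Final answer: No


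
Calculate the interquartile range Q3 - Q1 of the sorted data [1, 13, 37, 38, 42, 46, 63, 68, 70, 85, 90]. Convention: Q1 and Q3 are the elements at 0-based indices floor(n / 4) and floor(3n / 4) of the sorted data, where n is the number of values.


The data has n = 11 elements.
Q1 index = floor(11 / 4) = floor(2.75) = 2; Q3 index = floor(3 * 11 / 4) = floor(8.25) = 8
Q1 = element at index 2 = 37
Q3 = element at index 8 = 70
IQR = 70 - 37 = 33
Final answer: 33


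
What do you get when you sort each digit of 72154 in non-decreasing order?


The number 72154 has digits: 7, 2, 1, 5, 4
Sorted: 1, 2, 4, 5, 7
Joining the sorted digits gives the result.
Final answer: 12457


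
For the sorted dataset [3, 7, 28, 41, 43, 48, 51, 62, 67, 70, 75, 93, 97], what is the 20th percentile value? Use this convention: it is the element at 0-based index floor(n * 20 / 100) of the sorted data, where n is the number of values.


The dataset has n = 13 elements.
Index = floor(13 * 20 / 100) = floor(260 / 100) = floor(2.6) = 2
Counting from index 0 in the sorted data, the element at index 2 is 28.
Final answer: 28


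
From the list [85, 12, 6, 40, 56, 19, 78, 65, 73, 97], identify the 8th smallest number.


Sort ascending: [6, 12, 19, 40, 56, 65, 73, 78, 85, 97]
The 8th element (1-indexed) is at index 7.
Value = 78
Final answer: 78


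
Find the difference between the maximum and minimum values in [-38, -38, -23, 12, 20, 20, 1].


Maximum value: 20
Minimum value: -38
Range = 20 - (-38) = 58
Final answer: 58


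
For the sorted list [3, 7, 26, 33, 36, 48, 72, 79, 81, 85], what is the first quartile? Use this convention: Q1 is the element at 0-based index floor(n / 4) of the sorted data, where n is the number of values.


The list has n = 10 elements.
Q1 index = floor(10 / 4) = floor(2.5) = 2
Counting from index 0 in the sorted data, the element at index 2 is 26.
Final answer: 26


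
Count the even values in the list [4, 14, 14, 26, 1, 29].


Check each element:
  4 is even
  14 is even
  14 is even
  26 is even
  1 is odd
  29 is odd
Evens: [4, 14, 14, 26]
Count of evens = 4
Final answer: 4


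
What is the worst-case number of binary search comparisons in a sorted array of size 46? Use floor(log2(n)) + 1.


Binary search halves the search space each step.
Maximum comparisons = floor(log2(46)) + 1
log2(46) = 5.5236
floor(log2(46)) = 5, so 5 + 1 = 6
Final answer: 6


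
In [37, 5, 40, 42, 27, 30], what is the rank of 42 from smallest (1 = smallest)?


Sort ascending: [5, 27, 30, 37, 40, 42]
Find 42 in the sorted list.
42 is at position 6 (1-indexed).
Final answer: 6


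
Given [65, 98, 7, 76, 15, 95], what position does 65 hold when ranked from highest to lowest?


Sort descending: [98, 95, 76, 65, 15, 7]
Find 65 in the sorted list.
65 is at position 4.
Final answer: 4


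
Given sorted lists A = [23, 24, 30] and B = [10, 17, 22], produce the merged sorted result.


List A: [23, 24, 30]
List B: [10, 17, 22]
Repeatedly compare the front elements and take the smaller:
  23 vs 10 -> take 10
  23 vs 17 -> take 17
  23 vs 22 -> take 22
  B is exhausted; append the rest of A: [23, 24, 30]
Final answer: [10, 17, 22, 23, 24, 30]


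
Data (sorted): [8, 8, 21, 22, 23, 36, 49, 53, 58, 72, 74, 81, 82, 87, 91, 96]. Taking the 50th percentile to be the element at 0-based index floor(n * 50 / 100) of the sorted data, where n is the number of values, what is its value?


The dataset has n = 16 elements.
Index = floor(16 * 50 / 100) = floor(800 / 100) = floor(8) = 8
Counting from index 0 in the sorted data, the element at index 8 is 58.
Final answer: 58


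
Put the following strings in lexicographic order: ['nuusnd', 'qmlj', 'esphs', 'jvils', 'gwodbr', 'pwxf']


Compare strings character by character (the first differing letter decides):
  'esphs' < 'gwodbr' since 'e' < 'g' at position 1
  'gwodbr' < 'jvils' since 'g' < 'j' at position 1
  'jvils' < 'nuusnd' since 'j' < 'n' at position 1
  'nuusnd' < 'pwxf' since 'n' < 'p' at position 1
  'pwxf' < 'qmlj' since 'p' < 'q' at position 1
Chaining these comparisons gives the alphabetical order.
Final answer: ['esphs', 'gwodbr', 'jvils', 'nuusnd', 'pwxf', 'qmlj']


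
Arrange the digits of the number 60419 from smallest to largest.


The number 60419 has digits: 6, 0, 4, 1, 9
Sorted: 0, 1, 4, 6, 9
Joining the sorted digits gives the result.
Final answer: 01469


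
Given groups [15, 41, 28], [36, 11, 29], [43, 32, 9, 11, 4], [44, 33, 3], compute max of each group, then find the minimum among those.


Find max of each group:
  Group 1: [15, 41, 28] -> max = 41
  Group 2: [36, 11, 29] -> max = 36
  Group 3: [43, 32, 9, 11, 4] -> max = 43
  Group 4: [44, 33, 3] -> max = 44
Maxes: [41, 36, 43, 44]
Minimum of maxes = 36
Final answer: 36


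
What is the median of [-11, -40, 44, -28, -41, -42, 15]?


First, sort the list: [-42, -41, -40, -28, -11, 15, 44]
The list has 7 elements (odd count).
The middle index is 3 (0-based), and the element there is -28.
Final answer: -28


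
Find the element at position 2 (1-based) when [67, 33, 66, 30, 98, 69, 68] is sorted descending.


Sort descending: [98, 69, 68, 67, 66, 33, 30]
The 2nd element (1-indexed) is at index 1.
Value = 69
Final answer: 69


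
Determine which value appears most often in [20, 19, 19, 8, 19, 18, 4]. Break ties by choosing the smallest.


Count the frequency of each value:
  4 appears 1 time(s)
  8 appears 1 time(s)
  18 appears 1 time(s)
  19 appears 3 time(s)
  20 appears 1 time(s)
Maximum frequency is 3.
Only 19 reaches that frequency, so it is the mode.
Final answer: 19


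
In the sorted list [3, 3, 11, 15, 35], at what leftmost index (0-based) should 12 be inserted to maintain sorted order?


List is sorted: [3, 3, 11, 15, 35]
We need the leftmost position where 12 can be inserted, i.e. the first index whose element is >= 12 (or the end of the list if none is).
Binary search with low=0, high=5 (0-based indices):
  low=0, high=5, mid=2: a[2]=11 < 12, so low = 3
  low=3, high=5, mid=4: a[4]=35 >= 12, so high = 4
  low=3, high=4, mid=3: a[3]=15 >= 12, so high = 3
Now low = high = 3, so the insertion index is 3.
Final answer: 3


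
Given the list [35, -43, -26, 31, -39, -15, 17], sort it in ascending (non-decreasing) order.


Original list: [35, -43, -26, 31, -39, -15, 17]
Repeatedly take the smallest remaining element:
  Remaining [35, -43, -26, 31, -39, -15, 17] -> smallest is -43
  Remaining [35, -26, 31, -39, -15, 17] -> smallest is -39
  Remaining [35, -26, 31, -15, 17] -> smallest is -26
  Remaining [35, 31, -15, 17] -> smallest is -15
  Remaining [35, 31, 17] -> smallest is 17
  Remaining [35, 31] -> smallest is 31
  Remaining [35] -> smallest is 35
Collecting the picks in order gives the sorted list.
Final answer: [-43, -39, -26, -15, 17, 31, 35]


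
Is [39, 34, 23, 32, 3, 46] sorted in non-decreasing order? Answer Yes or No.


Check consecutive pairs:
  39 <= 34? False
  34 <= 23? False
  23 <= 32? True
  32 <= 3? False
  3 <= 46? True
3 consecutive pair(s) are out of order, so the list is not sorted.
Final answer: No


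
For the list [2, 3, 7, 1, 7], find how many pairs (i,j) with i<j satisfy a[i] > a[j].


For each element, count the later elements that are smaller than it:
  2 (index 0): smaller elements after it = [1] -> 1
  3 (index 1): smaller elements after it = [1] -> 1
  7 (index 2): smaller elements after it = [1] -> 1
  1 (index 3): smaller elements after it = [] -> 0
Total inversions = 1 + 1 + 1 + 0 = 3
Final answer: 3


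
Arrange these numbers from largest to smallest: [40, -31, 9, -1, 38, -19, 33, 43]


Original list: [40, -31, 9, -1, 38, -19, 33, 43]
Repeatedly take the largest remaining element:
  Remaining [40, -31, 9, -1, 38, -19, 33, 43] -> largest is 43
  Remaining [40, -31, 9, -1, 38, -19, 33] -> largest is 40
  Remaining [-31, 9, -1, 38, -19, 33] -> largest is 38
  Remaining [-31, 9, -1, -19, 33] -> largest is 33
  Remaining [-31, 9, -1, -19] -> largest is 9
  Remaining [-31, -1, -19] -> largest is -1
  Remaining [-31, -19] -> largest is -19
  Remaining [-31] -> largest is -31
Collecting the picks in order gives the descending list.
Final answer: [43, 40, 38, 33, 9, -1, -19, -31]


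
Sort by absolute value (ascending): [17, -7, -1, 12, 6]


Compute absolute values:
  |17| = 17
  |-7| = 7
  |-1| = 1
  |12| = 12
  |6| = 6
Absolute values in increasing order: 1 < 6 < 7 < 12 < 17
Listing the original numbers in that order gives the answer.
Final answer: [-1, 6, -7, 12, 17]


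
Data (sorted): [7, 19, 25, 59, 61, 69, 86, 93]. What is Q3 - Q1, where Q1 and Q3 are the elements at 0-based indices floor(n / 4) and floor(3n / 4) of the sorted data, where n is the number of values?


The data has n = 8 elements.
Q1 index = floor(8 / 4) = floor(2) = 2; Q3 index = floor(3 * 8 / 4) = floor(6) = 6
Q1 = element at index 2 = 25
Q3 = element at index 6 = 86
IQR = 86 - 25 = 61
Final answer: 61


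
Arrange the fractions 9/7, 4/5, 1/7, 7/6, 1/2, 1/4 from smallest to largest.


Convert to decimal for comparison:
  9/7 = 1.2857
  4/5 = 0.8
  1/7 = 0.1429
  7/6 = 1.1667
  1/2 = 0.5
  1/4 = 0.25
Decimals in increasing order: 0.1429 < 0.25 < 0.5 < 0.8 < 1.1667 < 1.2857
Writing each back as its fraction gives the sorted order.
Final answer: 1/7, 1/4, 1/2, 4/5, 7/6, 9/7


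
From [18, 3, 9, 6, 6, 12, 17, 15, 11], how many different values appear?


List all unique values:
Distinct values: [3, 6, 9, 11, 12, 15, 17, 18]
Count = 8
Final answer: 8


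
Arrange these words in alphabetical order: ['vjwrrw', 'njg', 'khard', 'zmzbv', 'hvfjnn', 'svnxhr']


Compare strings character by character (the first differing letter decides):
  'hvfjnn' < 'khard' since 'h' < 'k' at position 1
  'khard' < 'njg' since 'k' < 'n' at position 1
  'njg' < 'svnxhr' since 'n' < 's' at position 1
  'svnxhr' < 'vjwrrw' since 's' < 'v' at position 1
  'vjwrrw' < 'zmzbv' since 'v' < 'z' at position 1
Chaining these comparisons gives the alphabetical order.
Final answer: ['hvfjnn', 'khard', 'njg', 'svnxhr', 'vjwrrw', 'zmzbv']


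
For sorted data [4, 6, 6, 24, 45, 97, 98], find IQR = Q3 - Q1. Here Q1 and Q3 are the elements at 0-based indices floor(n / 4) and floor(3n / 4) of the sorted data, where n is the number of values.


The data has n = 7 elements.
Q1 index = floor(7 / 4) = floor(1.75) = 1; Q3 index = floor(3 * 7 / 4) = floor(5.25) = 5
Q1 = element at index 1 = 6
Q3 = element at index 5 = 97
IQR = 97 - 6 = 91
Final answer: 91


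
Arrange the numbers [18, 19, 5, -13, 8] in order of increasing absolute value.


Compute absolute values:
  |18| = 18
  |19| = 19
  |5| = 5
  |-13| = 13
  |8| = 8
Absolute values in increasing order: 5 < 8 < 13 < 18 < 19
Listing the original numbers in that order gives the answer.
Final answer: [5, 8, -13, 18, 19]


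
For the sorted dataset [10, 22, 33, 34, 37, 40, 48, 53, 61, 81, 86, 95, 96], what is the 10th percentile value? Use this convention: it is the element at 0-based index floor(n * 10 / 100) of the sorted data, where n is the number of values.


The dataset has n = 13 elements.
Index = floor(13 * 10 / 100) = floor(130 / 100) = floor(1.3) = 1
Counting from index 0 in the sorted data, the element at index 1 is 22.
Final answer: 22


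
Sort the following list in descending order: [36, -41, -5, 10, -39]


Original list: [36, -41, -5, 10, -39]
Repeatedly take the largest remaining element:
  Remaining [36, -41, -5, 10, -39] -> largest is 36
  Remaining [-41, -5, 10, -39] -> largest is 10
  Remaining [-41, -5, -39] -> largest is -5
  Remaining [-41, -39] -> largest is -39
  Remaining [-41] -> largest is -41
Collecting the picks in order gives the descending list.
Final answer: [36, 10, -5, -39, -41]


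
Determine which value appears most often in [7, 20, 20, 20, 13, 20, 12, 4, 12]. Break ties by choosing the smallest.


Count the frequency of each value:
  4 appears 1 time(s)
  7 appears 1 time(s)
  12 appears 2 time(s)
  13 appears 1 time(s)
  20 appears 4 time(s)
Maximum frequency is 4.
Only 20 reaches that frequency, so it is the mode.
Final answer: 20


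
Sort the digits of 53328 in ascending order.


The number 53328 has digits: 5, 3, 3, 2, 8
Sorted: 2, 3, 3, 5, 8
Joining the sorted digits gives the result.
Final answer: 23358


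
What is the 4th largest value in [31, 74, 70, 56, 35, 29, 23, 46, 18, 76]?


Sort descending: [76, 74, 70, 56, 46, 35, 31, 29, 23, 18]
The 4th element (1-indexed) is at index 3.
Value = 56
Final answer: 56


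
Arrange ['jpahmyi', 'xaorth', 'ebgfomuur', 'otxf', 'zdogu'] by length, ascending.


Compute lengths:
  'jpahmyi' has length 7
  'xaorth' has length 6
  'ebgfomuur' has length 9
  'otxf' has length 4
  'zdogu' has length 5
Lengths in increasing order: 4 < 5 < 6 < 7 < 9
Listing the words in that order gives the answer.
Final answer: ['otxf', 'zdogu', 'xaorth', 'jpahmyi', 'ebgfomuur']


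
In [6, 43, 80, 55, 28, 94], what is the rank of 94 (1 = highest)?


Sort descending: [94, 80, 55, 43, 28, 6]
Find 94 in the sorted list.
94 is at position 1.
Final answer: 1


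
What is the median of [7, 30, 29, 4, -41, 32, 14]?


First, sort the list: [-41, 4, 7, 14, 29, 30, 32]
The list has 7 elements (odd count).
The middle index is 3 (0-based), and the element there is 14.
Final answer: 14


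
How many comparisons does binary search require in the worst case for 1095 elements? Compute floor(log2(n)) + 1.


Binary search halves the search space each step.
Maximum comparisons = floor(log2(1095)) + 1
log2(1095) = 10.0967
floor(log2(1095)) = 10, so 10 + 1 = 11
Final answer: 11


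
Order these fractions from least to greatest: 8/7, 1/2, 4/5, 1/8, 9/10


Convert to decimal for comparison:
  8/7 = 1.1429
  1/2 = 0.5
  4/5 = 0.8
  1/8 = 0.125
  9/10 = 0.9
Decimals in increasing order: 0.125 < 0.5 < 0.8 < 0.9 < 1.1429
Writing each back as its fraction gives the sorted order.
Final answer: 1/8, 1/2, 4/5, 9/10, 8/7


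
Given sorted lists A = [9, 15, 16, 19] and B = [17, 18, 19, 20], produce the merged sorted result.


List A: [9, 15, 16, 19]
List B: [17, 18, 19, 20]
Repeatedly compare the front elements and take the smaller:
  9 vs 17 -> take 9
  15 vs 17 -> take 15
  16 vs 17 -> take 16
  19 vs 17 -> take 17
  19 vs 18 -> take 18
  19 vs 19 -> take 19
  A is exhausted; append the rest of B: [19, 20]
Final answer: [9, 15, 16, 17, 18, 19, 19, 20]


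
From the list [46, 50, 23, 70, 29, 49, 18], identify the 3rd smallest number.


Sort ascending: [18, 23, 29, 46, 49, 50, 70]
The 3rd element (1-indexed) is at index 2.
Value = 29
Final answer: 29


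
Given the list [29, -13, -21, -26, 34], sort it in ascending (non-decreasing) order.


Original list: [29, -13, -21, -26, 34]
Repeatedly take the smallest remaining element:
  Remaining [29, -13, -21, -26, 34] -> smallest is -26
  Remaining [29, -13, -21, 34] -> smallest is -21
  Remaining [29, -13, 34] -> smallest is -13
  Remaining [29, 34] -> smallest is 29
  Remaining [34] -> smallest is 34
Collecting the picks in order gives the sorted list.
Final answer: [-26, -21, -13, 29, 34]


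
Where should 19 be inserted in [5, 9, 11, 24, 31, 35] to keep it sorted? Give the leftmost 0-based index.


List is sorted: [5, 9, 11, 24, 31, 35]
We need the leftmost position where 19 can be inserted, i.e. the first index whose element is >= 19 (or the end of the list if none is).
Binary search with low=0, high=6 (0-based indices):
  low=0, high=6, mid=3: a[3]=24 >= 19, so high = 3
  low=0, high=3, mid=1: a[1]=9 < 19, so low = 2
  low=2, high=3, mid=2: a[2]=11 < 19, so low = 3
Now low = high = 3, so the insertion index is 3.
Final answer: 3


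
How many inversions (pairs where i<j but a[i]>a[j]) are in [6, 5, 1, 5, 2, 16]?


For each element, count the later elements that are smaller than it:
  6 (index 0): smaller elements after it = [5, 1, 5, 2] -> 4
  5 (index 1): smaller elements after it = [1, 2] -> 2
  1 (index 2): smaller elements after it = [] -> 0
  5 (index 3): smaller elements after it = [2] -> 1
  2 (index 4): smaller elements after it = [] -> 0
Total inversions = 4 + 2 + 0 + 1 + 0 = 7
Final answer: 7


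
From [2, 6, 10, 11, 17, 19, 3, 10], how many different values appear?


List all unique values:
Distinct values: [2, 3, 6, 10, 11, 17, 19]
Count = 7
Final answer: 7


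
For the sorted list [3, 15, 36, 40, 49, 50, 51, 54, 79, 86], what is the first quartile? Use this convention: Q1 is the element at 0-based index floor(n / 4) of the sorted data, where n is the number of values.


The list has n = 10 elements.
Q1 index = floor(10 / 4) = floor(2.5) = 2
Counting from index 0 in the sorted data, the element at index 2 is 36.
Final answer: 36


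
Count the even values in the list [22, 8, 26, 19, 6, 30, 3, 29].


Check each element:
  22 is even
  8 is even
  26 is even
  19 is odd
  6 is even
  30 is even
  3 is odd
  29 is odd
Evens: [22, 8, 26, 6, 30]
Count of evens = 5
Final answer: 5


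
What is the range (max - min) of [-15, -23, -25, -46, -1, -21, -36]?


Maximum value: -1
Minimum value: -46
Range = -1 - (-46) = 45
Final answer: 45


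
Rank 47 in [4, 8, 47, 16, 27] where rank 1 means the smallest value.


Sort ascending: [4, 8, 16, 27, 47]
Find 47 in the sorted list.
47 is at position 5 (1-indexed).
Final answer: 5


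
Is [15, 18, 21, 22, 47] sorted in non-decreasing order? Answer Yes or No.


Check consecutive pairs:
  15 <= 18? True
  18 <= 21? True
  21 <= 22? True
  22 <= 47? True
Every consecutive pair is in order, so the list is non-decreasing.
Final answer: Yes


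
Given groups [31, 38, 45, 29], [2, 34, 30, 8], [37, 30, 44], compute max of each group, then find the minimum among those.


Find max of each group:
  Group 1: [31, 38, 45, 29] -> max = 45
  Group 2: [2, 34, 30, 8] -> max = 34
  Group 3: [37, 30, 44] -> max = 44
Maxes: [45, 34, 44]
Minimum of maxes = 34
Final answer: 34


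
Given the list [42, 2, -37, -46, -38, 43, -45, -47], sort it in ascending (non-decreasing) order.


Original list: [42, 2, -37, -46, -38, 43, -45, -47]
Repeatedly take the smallest remaining element:
  Remaining [42, 2, -37, -46, -38, 43, -45, -47] -> smallest is -47
  Remaining [42, 2, -37, -46, -38, 43, -45] -> smallest is -46
  Remaining [42, 2, -37, -38, 43, -45] -> smallest is -45
  Remaining [42, 2, -37, -38, 43] -> smallest is -38
  Remaining [42, 2, -37, 43] -> smallest is -37
  Remaining [42, 2, 43] -> smallest is 2
  Remaining [42, 43] -> smallest is 42
  Remaining [43] -> smallest is 43
Collecting the picks in order gives the sorted list.
Final answer: [-47, -46, -45, -38, -37, 2, 42, 43]


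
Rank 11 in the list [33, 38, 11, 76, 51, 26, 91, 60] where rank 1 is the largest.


Sort descending: [91, 76, 60, 51, 38, 33, 26, 11]
Find 11 in the sorted list.
11 is at position 8.
Final answer: 8


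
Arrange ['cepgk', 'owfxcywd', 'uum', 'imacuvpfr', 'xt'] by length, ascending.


Compute lengths:
  'cepgk' has length 5
  'owfxcywd' has length 8
  'uum' has length 3
  'imacuvpfr' has length 9
  'xt' has length 2
Lengths in increasing order: 2 < 3 < 5 < 8 < 9
Listing the words in that order gives the answer.
Final answer: ['xt', 'uum', 'cepgk', 'owfxcywd', 'imacuvpfr']


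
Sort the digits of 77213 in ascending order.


The number 77213 has digits: 7, 7, 2, 1, 3
Sorted: 1, 2, 3, 7, 7
Joining the sorted digits gives the result.
Final answer: 12377


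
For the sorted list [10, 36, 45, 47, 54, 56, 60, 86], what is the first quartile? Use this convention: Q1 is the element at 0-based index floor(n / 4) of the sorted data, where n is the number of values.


The list has n = 8 elements.
Q1 index = floor(8 / 4) = floor(2) = 2
Counting from index 0 in the sorted data, the element at index 2 is 45.
Final answer: 45


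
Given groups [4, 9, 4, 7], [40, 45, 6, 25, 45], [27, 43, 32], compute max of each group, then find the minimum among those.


Find max of each group:
  Group 1: [4, 9, 4, 7] -> max = 9
  Group 2: [40, 45, 6, 25, 45] -> max = 45
  Group 3: [27, 43, 32] -> max = 43
Maxes: [9, 45, 43]
Minimum of maxes = 9
Final answer: 9


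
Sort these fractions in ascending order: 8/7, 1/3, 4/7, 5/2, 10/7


Convert to decimal for comparison:
  8/7 = 1.1429
  1/3 = 0.3333
  4/7 = 0.5714
  5/2 = 2.5
  10/7 = 1.4286
Decimals in increasing order: 0.3333 < 0.5714 < 1.1429 < 1.4286 < 2.5
Writing each back as its fraction gives the sorted order.
Final answer: 1/3, 4/7, 8/7, 10/7, 5/2


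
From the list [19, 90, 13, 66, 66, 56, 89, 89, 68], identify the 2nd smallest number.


Sort ascending: [13, 19, 56, 66, 66, 68, 89, 89, 90]
The 2nd element (1-indexed) is at index 1.
Value = 19
Final answer: 19


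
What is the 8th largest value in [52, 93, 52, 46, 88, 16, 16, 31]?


Sort descending: [93, 88, 52, 52, 46, 31, 16, 16]
The 8th element (1-indexed) is at index 7.
Value = 16
Final answer: 16


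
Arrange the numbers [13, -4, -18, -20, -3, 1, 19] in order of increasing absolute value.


Compute absolute values:
  |13| = 13
  |-4| = 4
  |-18| = 18
  |-20| = 20
  |-3| = 3
  |1| = 1
  |19| = 19
Absolute values in increasing order: 1 < 3 < 4 < 13 < 18 < 19 < 20
Listing the original numbers in that order gives the answer.
Final answer: [1, -3, -4, 13, -18, 19, -20]


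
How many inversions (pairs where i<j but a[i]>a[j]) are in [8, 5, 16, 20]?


For each element, count the later elements that are smaller than it:
  8 (index 0): smaller elements after it = [5] -> 1
  5 (index 1): smaller elements after it = [] -> 0
  16 (index 2): smaller elements after it = [] -> 0
Total inversions = 1 + 0 + 0 = 1
Final answer: 1


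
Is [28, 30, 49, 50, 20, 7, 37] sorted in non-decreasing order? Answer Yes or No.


Check consecutive pairs:
  28 <= 30? True
  30 <= 49? True
  49 <= 50? True
  50 <= 20? False
  20 <= 7? False
  7 <= 37? True
2 consecutive pair(s) are out of order, so the list is not sorted.
Final answer: No


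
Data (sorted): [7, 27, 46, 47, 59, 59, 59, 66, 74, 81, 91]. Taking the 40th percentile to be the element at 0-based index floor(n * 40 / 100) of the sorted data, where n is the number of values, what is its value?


The dataset has n = 11 elements.
Index = floor(11 * 40 / 100) = floor(440 / 100) = floor(4.4) = 4
Counting from index 0 in the sorted data, the element at index 4 is 59.
Final answer: 59


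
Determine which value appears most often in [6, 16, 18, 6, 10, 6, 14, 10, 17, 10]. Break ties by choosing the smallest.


Count the frequency of each value:
  6 appears 3 time(s)
  10 appears 3 time(s)
  14 appears 1 time(s)
  16 appears 1 time(s)
  17 appears 1 time(s)
  18 appears 1 time(s)
Maximum frequency is 3.
Values reaching that frequency: [6, 10]; the smallest is 6.
Final answer: 6


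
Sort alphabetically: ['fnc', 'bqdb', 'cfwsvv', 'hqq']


Compare strings character by character (the first differing letter decides):
  'bqdb' < 'cfwsvv' since 'b' < 'c' at position 1
  'cfwsvv' < 'fnc' since 'c' < 'f' at position 1
  'fnc' < 'hqq' since 'f' < 'h' at position 1
Chaining these comparisons gives the alphabetical order.
Final answer: ['bqdb', 'cfwsvv', 'fnc', 'hqq']


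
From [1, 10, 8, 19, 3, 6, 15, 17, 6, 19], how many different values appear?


List all unique values:
Distinct values: [1, 3, 6, 8, 10, 15, 17, 19]
Count = 8
Final answer: 8


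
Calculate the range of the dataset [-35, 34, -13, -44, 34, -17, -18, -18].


Maximum value: 34
Minimum value: -44
Range = 34 - (-44) = 78
Final answer: 78


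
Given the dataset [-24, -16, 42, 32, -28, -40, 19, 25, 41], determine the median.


First, sort the list: [-40, -28, -24, -16, 19, 25, 32, 41, 42]
The list has 9 elements (odd count).
The middle index is 4 (0-based), and the element there is 19.
Final answer: 19


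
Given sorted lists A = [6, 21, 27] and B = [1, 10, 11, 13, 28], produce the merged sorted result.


List A: [6, 21, 27]
List B: [1, 10, 11, 13, 28]
Repeatedly compare the front elements and take the smaller:
  6 vs 1 -> take 1
  6 vs 10 -> take 6
  21 vs 10 -> take 10
  21 vs 11 -> take 11
  21 vs 13 -> take 13
  21 vs 28 -> take 21
  27 vs 28 -> take 27
  A is exhausted; append the rest of B: [28]
Final answer: [1, 6, 10, 11, 13, 21, 27, 28]


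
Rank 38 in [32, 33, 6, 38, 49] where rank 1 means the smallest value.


Sort ascending: [6, 32, 33, 38, 49]
Find 38 in the sorted list.
38 is at position 4 (1-indexed).
Final answer: 4


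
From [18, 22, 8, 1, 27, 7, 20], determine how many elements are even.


Check each element:
  18 is even
  22 is even
  8 is even
  1 is odd
  27 is odd
  7 is odd
  20 is even
Evens: [18, 22, 8, 20]
Count of evens = 4
Final answer: 4


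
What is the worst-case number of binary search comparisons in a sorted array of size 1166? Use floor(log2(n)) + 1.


Binary search halves the search space each step.
Maximum comparisons = floor(log2(1166)) + 1
log2(1166) = 10.1874
floor(log2(1166)) = 10, so 10 + 1 = 11
Final answer: 11


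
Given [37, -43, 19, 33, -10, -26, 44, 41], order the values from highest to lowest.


Original list: [37, -43, 19, 33, -10, -26, 44, 41]
Repeatedly take the largest remaining element:
  Remaining [37, -43, 19, 33, -10, -26, 44, 41] -> largest is 44
  Remaining [37, -43, 19, 33, -10, -26, 41] -> largest is 41
  Remaining [37, -43, 19, 33, -10, -26] -> largest is 37
  Remaining [-43, 19, 33, -10, -26] -> largest is 33
  Remaining [-43, 19, -10, -26] -> largest is 19
  Remaining [-43, -10, -26] -> largest is -10
  Remaining [-43, -26] -> largest is -26
  Remaining [-43] -> largest is -43
Collecting the picks in order gives the descending list.
Final answer: [44, 41, 37, 33, 19, -10, -26, -43]


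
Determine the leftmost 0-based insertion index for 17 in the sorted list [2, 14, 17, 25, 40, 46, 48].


List is sorted: [2, 14, 17, 25, 40, 46, 48]
We need the leftmost position where 17 can be inserted, i.e. the first index whose element is >= 17 (or the end of the list if none is).
Binary search with low=0, high=7 (0-based indices):
  low=0, high=7, mid=3: a[3]=25 >= 17, so high = 3
  low=0, high=3, mid=1: a[1]=14 < 17, so low = 2
  low=2, high=3, mid=2: a[2]=17 >= 17, so high = 2
Now low = high = 2, so the insertion index is 2.
Final answer: 2


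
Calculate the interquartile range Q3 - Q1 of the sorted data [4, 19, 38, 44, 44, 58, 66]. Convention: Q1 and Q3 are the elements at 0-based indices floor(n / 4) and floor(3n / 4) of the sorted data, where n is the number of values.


The data has n = 7 elements.
Q1 index = floor(7 / 4) = floor(1.75) = 1; Q3 index = floor(3 * 7 / 4) = floor(5.25) = 5
Q1 = element at index 1 = 19
Q3 = element at index 5 = 58
IQR = 58 - 19 = 39
Final answer: 39


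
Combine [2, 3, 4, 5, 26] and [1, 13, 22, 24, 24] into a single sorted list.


List A: [2, 3, 4, 5, 26]
List B: [1, 13, 22, 24, 24]
Repeatedly compare the front elements and take the smaller:
  2 vs 1 -> take 1
  2 vs 13 -> take 2
  3 vs 13 -> take 3
  4 vs 13 -> take 4
  5 vs 13 -> take 5
  26 vs 13 -> take 13
  26 vs 22 -> take 22
  26 vs 24 -> take 24
  26 vs 24 -> take 24
  B is exhausted; append the rest of A: [26]
Final answer: [1, 2, 3, 4, 5, 13, 22, 24, 24, 26]


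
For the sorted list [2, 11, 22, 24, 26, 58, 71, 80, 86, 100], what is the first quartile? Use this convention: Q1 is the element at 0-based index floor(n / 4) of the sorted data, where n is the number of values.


The list has n = 10 elements.
Q1 index = floor(10 / 4) = floor(2.5) = 2
Counting from index 0 in the sorted data, the element at index 2 is 22.
Final answer: 22


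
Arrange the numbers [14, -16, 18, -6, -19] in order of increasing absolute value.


Compute absolute values:
  |14| = 14
  |-16| = 16
  |18| = 18
  |-6| = 6
  |-19| = 19
Absolute values in increasing order: 6 < 14 < 16 < 18 < 19
Listing the original numbers in that order gives the answer.
Final answer: [-6, 14, -16, 18, -19]


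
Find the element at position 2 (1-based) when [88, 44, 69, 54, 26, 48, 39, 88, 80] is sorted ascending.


Sort ascending: [26, 39, 44, 48, 54, 69, 80, 88, 88]
The 2nd element (1-indexed) is at index 1.
Value = 39
Final answer: 39


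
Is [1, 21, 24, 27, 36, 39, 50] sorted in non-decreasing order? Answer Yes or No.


Check consecutive pairs:
  1 <= 21? True
  21 <= 24? True
  24 <= 27? True
  27 <= 36? True
  36 <= 39? True
  39 <= 50? True
Every consecutive pair is in order, so the list is non-decreasing.
Final answer: Yes


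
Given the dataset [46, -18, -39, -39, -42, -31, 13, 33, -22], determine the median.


First, sort the list: [-42, -39, -39, -31, -22, -18, 13, 33, 46]
The list has 9 elements (odd count).
The middle index is 4 (0-based), and the element there is -22.
Final answer: -22


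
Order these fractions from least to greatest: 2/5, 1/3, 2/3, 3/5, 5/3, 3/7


Convert to decimal for comparison:
  2/5 = 0.4
  1/3 = 0.3333
  2/3 = 0.6667
  3/5 = 0.6
  5/3 = 1.6667
  3/7 = 0.4286
Decimals in increasing order: 0.3333 < 0.4 < 0.4286 < 0.6 < 0.6667 < 1.6667
Writing each back as its fraction gives the sorted order.
Final answer: 1/3, 2/5, 3/7, 3/5, 2/3, 5/3


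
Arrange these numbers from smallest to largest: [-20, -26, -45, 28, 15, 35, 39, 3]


Original list: [-20, -26, -45, 28, 15, 35, 39, 3]
Repeatedly take the smallest remaining element:
  Remaining [-20, -26, -45, 28, 15, 35, 39, 3] -> smallest is -45
  Remaining [-20, -26, 28, 15, 35, 39, 3] -> smallest is -26
  Remaining [-20, 28, 15, 35, 39, 3] -> smallest is -20
  Remaining [28, 15, 35, 39, 3] -> smallest is 3
  Remaining [28, 15, 35, 39] -> smallest is 15
  Remaining [28, 35, 39] -> smallest is 28
  Remaining [35, 39] -> smallest is 35
  Remaining [39] -> smallest is 39
Collecting the picks in order gives the sorted list.
Final answer: [-45, -26, -20, 3, 15, 28, 35, 39]


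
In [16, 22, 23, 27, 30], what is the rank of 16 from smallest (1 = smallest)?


Sort ascending: [16, 22, 23, 27, 30]
Find 16 in the sorted list.
16 is at position 1 (1-indexed).
Final answer: 1


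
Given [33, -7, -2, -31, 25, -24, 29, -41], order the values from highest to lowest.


Original list: [33, -7, -2, -31, 25, -24, 29, -41]
Repeatedly take the largest remaining element:
  Remaining [33, -7, -2, -31, 25, -24, 29, -41] -> largest is 33
  Remaining [-7, -2, -31, 25, -24, 29, -41] -> largest is 29
  Remaining [-7, -2, -31, 25, -24, -41] -> largest is 25
  Remaining [-7, -2, -31, -24, -41] -> largest is -2
  Remaining [-7, -31, -24, -41] -> largest is -7
  Remaining [-31, -24, -41] -> largest is -24
  Remaining [-31, -41] -> largest is -31
  Remaining [-41] -> largest is -41
Collecting the picks in order gives the descending list.
Final answer: [33, 29, 25, -2, -7, -24, -31, -41]


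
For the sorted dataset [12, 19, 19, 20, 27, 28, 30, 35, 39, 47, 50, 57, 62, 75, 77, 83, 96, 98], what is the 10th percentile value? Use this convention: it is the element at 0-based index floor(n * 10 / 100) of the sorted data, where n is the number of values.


The dataset has n = 18 elements.
Index = floor(18 * 10 / 100) = floor(180 / 100) = floor(1.8) = 1
Counting from index 0 in the sorted data, the element at index 1 is 19.
Final answer: 19


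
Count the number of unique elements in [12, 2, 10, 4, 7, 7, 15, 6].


List all unique values:
Distinct values: [2, 4, 6, 7, 10, 12, 15]
Count = 7
Final answer: 7


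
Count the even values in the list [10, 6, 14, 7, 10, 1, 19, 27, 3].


Check each element:
  10 is even
  6 is even
  14 is even
  7 is odd
  10 is even
  1 is odd
  19 is odd
  27 is odd
  3 is odd
Evens: [10, 6, 14, 10]
Count of evens = 4
Final answer: 4


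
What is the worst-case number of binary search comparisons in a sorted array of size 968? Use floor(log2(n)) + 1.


Binary search halves the search space each step.
Maximum comparisons = floor(log2(968)) + 1
log2(968) = 9.9189
floor(log2(968)) = 9, so 9 + 1 = 10
Final answer: 10


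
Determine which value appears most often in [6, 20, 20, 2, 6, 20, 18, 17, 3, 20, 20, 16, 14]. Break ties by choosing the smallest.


Count the frequency of each value:
  2 appears 1 time(s)
  3 appears 1 time(s)
  6 appears 2 time(s)
  14 appears 1 time(s)
  16 appears 1 time(s)
  17 appears 1 time(s)
  18 appears 1 time(s)
  20 appears 5 time(s)
Maximum frequency is 5.
Only 20 reaches that frequency, so it is the mode.
Final answer: 20


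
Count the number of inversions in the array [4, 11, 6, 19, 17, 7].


For each element, count the later elements that are smaller than it:
  4 (index 0): smaller elements after it = [] -> 0
  11 (index 1): smaller elements after it = [6, 7] -> 2
  6 (index 2): smaller elements after it = [] -> 0
  19 (index 3): smaller elements after it = [17, 7] -> 2
  17 (index 4): smaller elements after it = [7] -> 1
Total inversions = 0 + 2 + 0 + 2 + 1 = 5
Final answer: 5


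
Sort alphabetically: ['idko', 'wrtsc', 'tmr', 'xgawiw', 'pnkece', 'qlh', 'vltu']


Compare strings character by character (the first differing letter decides):
  'idko' < 'pnkece' since 'i' < 'p' at position 1
  'pnkece' < 'qlh' since 'p' < 'q' at position 1
  'qlh' < 'tmr' since 'q' < 't' at position 1
  'tmr' < 'vltu' since 't' < 'v' at position 1
  'vltu' < 'wrtsc' since 'v' < 'w' at position 1
  'wrtsc' < 'xgawiw' since 'w' < 'x' at position 1
Chaining these comparisons gives the alphabetical order.
Final answer: ['idko', 'pnkece', 'qlh', 'tmr', 'vltu', 'wrtsc', 'xgawiw']


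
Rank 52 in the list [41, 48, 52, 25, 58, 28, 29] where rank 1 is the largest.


Sort descending: [58, 52, 48, 41, 29, 28, 25]
Find 52 in the sorted list.
52 is at position 2.
Final answer: 2


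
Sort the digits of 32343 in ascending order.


The number 32343 has digits: 3, 2, 3, 4, 3
Sorted: 2, 3, 3, 3, 4
Joining the sorted digits gives the result.
Final answer: 23334


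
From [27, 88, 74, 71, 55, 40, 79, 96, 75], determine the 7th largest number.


Sort descending: [96, 88, 79, 75, 74, 71, 55, 40, 27]
The 7th element (1-indexed) is at index 6.
Value = 55
Final answer: 55


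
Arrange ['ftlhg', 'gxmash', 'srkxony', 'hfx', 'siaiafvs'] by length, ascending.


Compute lengths:
  'ftlhg' has length 5
  'gxmash' has length 6
  'srkxony' has length 7
  'hfx' has length 3
  'siaiafvs' has length 8
Lengths in increasing order: 3 < 5 < 6 < 7 < 8
Listing the words in that order gives the answer.
Final answer: ['hfx', 'ftlhg', 'gxmash', 'srkxony', 'siaiafvs']


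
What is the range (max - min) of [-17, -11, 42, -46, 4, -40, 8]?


Maximum value: 42
Minimum value: -46
Range = 42 - (-46) = 88
Final answer: 88


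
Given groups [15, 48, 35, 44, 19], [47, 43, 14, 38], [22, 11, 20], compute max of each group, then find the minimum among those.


Find max of each group:
  Group 1: [15, 48, 35, 44, 19] -> max = 48
  Group 2: [47, 43, 14, 38] -> max = 47
  Group 3: [22, 11, 20] -> max = 22
Maxes: [48, 47, 22]
Minimum of maxes = 22
Final answer: 22


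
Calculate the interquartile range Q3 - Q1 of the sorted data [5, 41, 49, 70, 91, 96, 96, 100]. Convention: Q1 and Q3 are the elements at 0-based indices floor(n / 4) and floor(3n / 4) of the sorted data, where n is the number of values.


The data has n = 8 elements.
Q1 index = floor(8 / 4) = floor(2) = 2; Q3 index = floor(3 * 8 / 4) = floor(6) = 6
Q1 = element at index 2 = 49
Q3 = element at index 6 = 96
IQR = 96 - 49 = 47
Final answer: 47


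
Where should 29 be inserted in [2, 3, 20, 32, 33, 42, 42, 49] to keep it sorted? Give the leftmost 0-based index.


List is sorted: [2, 3, 20, 32, 33, 42, 42, 49]
We need the leftmost position where 29 can be inserted, i.e. the first index whose element is >= 29 (or the end of the list if none is).
Binary search with low=0, high=8 (0-based indices):
  low=0, high=8, mid=4: a[4]=33 >= 29, so high = 4
  low=0, high=4, mid=2: a[2]=20 < 29, so low = 3
  low=3, high=4, mid=3: a[3]=32 >= 29, so high = 3
Now low = high = 3, so the insertion index is 3.
Final answer: 3


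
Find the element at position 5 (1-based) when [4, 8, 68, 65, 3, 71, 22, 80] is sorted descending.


Sort descending: [80, 71, 68, 65, 22, 8, 4, 3]
The 5th element (1-indexed) is at index 4.
Value = 22
Final answer: 22


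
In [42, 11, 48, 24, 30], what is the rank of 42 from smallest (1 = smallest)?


Sort ascending: [11, 24, 30, 42, 48]
Find 42 in the sorted list.
42 is at position 4 (1-indexed).
Final answer: 4


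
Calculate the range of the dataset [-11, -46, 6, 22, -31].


Maximum value: 22
Minimum value: -46
Range = 22 - (-46) = 68
Final answer: 68


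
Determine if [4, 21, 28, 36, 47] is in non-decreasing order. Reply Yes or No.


Check consecutive pairs:
  4 <= 21? True
  21 <= 28? True
  28 <= 36? True
  36 <= 47? True
Every consecutive pair is in order, so the list is non-decreasing.
Final answer: Yes


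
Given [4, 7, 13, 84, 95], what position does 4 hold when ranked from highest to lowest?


Sort descending: [95, 84, 13, 7, 4]
Find 4 in the sorted list.
4 is at position 5.
Final answer: 5


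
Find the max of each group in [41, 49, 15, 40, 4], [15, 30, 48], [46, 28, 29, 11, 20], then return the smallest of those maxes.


Find max of each group:
  Group 1: [41, 49, 15, 40, 4] -> max = 49
  Group 2: [15, 30, 48] -> max = 48
  Group 3: [46, 28, 29, 11, 20] -> max = 46
Maxes: [49, 48, 46]
Minimum of maxes = 46
Final answer: 46


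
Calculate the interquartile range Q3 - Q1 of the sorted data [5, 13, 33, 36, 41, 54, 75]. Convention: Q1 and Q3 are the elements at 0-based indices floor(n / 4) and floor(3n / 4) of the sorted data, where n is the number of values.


The data has n = 7 elements.
Q1 index = floor(7 / 4) = floor(1.75) = 1; Q3 index = floor(3 * 7 / 4) = floor(5.25) = 5
Q1 = element at index 1 = 13
Q3 = element at index 5 = 54
IQR = 54 - 13 = 41
Final answer: 41


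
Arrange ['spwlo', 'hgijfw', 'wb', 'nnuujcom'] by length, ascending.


Compute lengths:
  'spwlo' has length 5
  'hgijfw' has length 6
  'wb' has length 2
  'nnuujcom' has length 8
Lengths in increasing order: 2 < 5 < 6 < 8
Listing the words in that order gives the answer.
Final answer: ['wb', 'spwlo', 'hgijfw', 'nnuujcom']


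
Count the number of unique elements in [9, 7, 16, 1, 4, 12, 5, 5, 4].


List all unique values:
Distinct values: [1, 4, 5, 7, 9, 12, 16]
Count = 7
Final answer: 7


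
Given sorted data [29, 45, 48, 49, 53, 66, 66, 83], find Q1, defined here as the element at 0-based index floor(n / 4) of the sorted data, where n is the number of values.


The list has n = 8 elements.
Q1 index = floor(8 / 4) = floor(2) = 2
Counting from index 0 in the sorted data, the element at index 2 is 48.
Final answer: 48
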